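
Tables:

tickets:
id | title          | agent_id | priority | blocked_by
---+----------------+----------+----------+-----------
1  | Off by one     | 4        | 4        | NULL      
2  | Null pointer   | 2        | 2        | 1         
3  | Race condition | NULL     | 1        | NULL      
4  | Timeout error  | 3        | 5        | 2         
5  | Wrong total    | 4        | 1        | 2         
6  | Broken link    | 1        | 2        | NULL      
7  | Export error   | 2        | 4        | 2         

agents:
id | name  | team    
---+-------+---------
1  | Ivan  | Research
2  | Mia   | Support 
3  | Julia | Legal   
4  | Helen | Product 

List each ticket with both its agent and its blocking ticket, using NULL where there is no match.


Two LEFT JOINs from the same base table tickets: one to agents via agent_id, one to tickets itself via blocked_by. Both are LEFT so every ticket is preserved.
Match against agents:
  - ticket 1 (Off by one): agent_id=4 -> matches Helen
  - ticket 2 (Null pointer): agent_id=2 -> matches Mia
  - ticket 3 (Race condition): agent_id=NULL, no match -> kept with NULL
  - ticket 4 (Timeout error): agent_id=3 -> matches Julia
  - ticket 5 (Wrong total): agent_id=4 -> matches Helen
  - ticket 6 (Broken link): agent_id=1 -> matches Ivan
  - ticket 7 (Export error): agent_id=2 -> matches Mia
Match against tickets (self):
  - ticket 1 (Off by one): blocked_by=NULL -> NULL
  - ticket 2 (Null pointer): blocked_by=1 -> Off by one
  - ticket 3 (Race condition): blocked_by=NULL -> NULL
  - ticket 4 (Timeout error): blocked_by=2 -> Null pointer
  - ticket 5 (Wrong total): blocked_by=2 -> Null pointer
  - ticket 6 (Broken link): blocked_by=NULL -> NULL
  - ticket 7 (Export error): blocked_by=2 -> Null pointer

SQL:
SELECT a.title, b.name AS agent, c.title AS blocked_by
FROM tickets a
LEFT JOIN agents b ON a.agent_id = b.id
LEFT JOIN tickets c ON a.blocked_by = c.id

Result:
title          | agent | blocked_by  
---------------+-------+-------------
Off by one     | Helen | NULL        
Null pointer   | Mia   | Off by one  
Race condition | NULL  | NULL        
Timeout error  | Julia | Null pointer
Wrong total    | Helen | Null pointer
Broken link    | Ivan  | NULL        
Export error   | Mia   | Null pointer


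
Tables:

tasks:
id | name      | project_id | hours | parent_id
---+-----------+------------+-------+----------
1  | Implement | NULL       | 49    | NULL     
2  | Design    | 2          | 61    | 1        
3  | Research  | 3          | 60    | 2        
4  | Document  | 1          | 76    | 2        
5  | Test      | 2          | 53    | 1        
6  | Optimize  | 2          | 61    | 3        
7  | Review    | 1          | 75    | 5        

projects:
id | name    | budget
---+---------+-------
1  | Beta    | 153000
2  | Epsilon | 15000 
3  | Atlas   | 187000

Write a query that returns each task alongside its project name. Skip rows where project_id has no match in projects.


INNER JOIN keeps only tasks rows whose project_id matches an id in projects. Walk through each task:
  - task 1 (Implement): project_id=NULL, no match -> dropped
  - task 2 (Design): project_id=2 -> matches Epsilon
  - task 3 (Research): project_id=3 -> matches Atlas
  - task 4 (Document): project_id=1 -> matches Beta
  - task 5 (Test): project_id=2 -> matches Epsilon
  - task 6 (Optimize): project_id=2 -> matches Epsilon
  - task 7 (Review): project_id=1 -> matches Beta
So 1 of 7 rows is dropped.

SQL:
SELECT a.name, b.name AS project
FROM tasks a
INNER JOIN projects b ON a.project_id = b.id

Result:
name     | project
---------+--------
Design   | Epsilon
Research | Atlas  
Document | Beta   
Test     | Epsilon
Optimize | Epsilon
Review   | Beta   


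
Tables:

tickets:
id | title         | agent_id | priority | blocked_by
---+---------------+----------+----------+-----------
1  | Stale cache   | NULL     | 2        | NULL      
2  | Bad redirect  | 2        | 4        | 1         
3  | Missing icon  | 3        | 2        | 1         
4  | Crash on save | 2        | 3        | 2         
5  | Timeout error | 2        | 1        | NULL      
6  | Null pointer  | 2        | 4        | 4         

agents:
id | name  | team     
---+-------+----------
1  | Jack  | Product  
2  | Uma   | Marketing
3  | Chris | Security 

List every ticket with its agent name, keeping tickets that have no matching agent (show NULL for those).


LEFT JOIN keeps every row from tickets (the left table); where agent_id has no match in agents, the agent columns become NULL. Walk through each ticket:
  - ticket 1 (Stale cache): agent_id=NULL, no match -> kept with NULL
  - ticket 2 (Bad redirect): agent_id=2 -> matches Uma
  - ticket 3 (Missing icon): agent_id=3 -> matches Chris
  - ticket 4 (Crash on save): agent_id=2 -> matches Uma
  - ticket 5 (Timeout error): agent_id=2 -> matches Uma
  - ticket 6 (Null pointer): agent_id=2 -> matches Uma
All 6 rows appear; 1 has NULL agent.

SQL:
SELECT a.title, b.name AS agent
FROM tickets a
LEFT JOIN agents b ON a.agent_id = b.id

Result:
title         | agent
--------------+------
Stale cache   | NULL 
Bad redirect  | Uma  
Missing icon  | Chris
Crash on save | Uma  
Timeout error | Uma  
Null pointer  | Uma  


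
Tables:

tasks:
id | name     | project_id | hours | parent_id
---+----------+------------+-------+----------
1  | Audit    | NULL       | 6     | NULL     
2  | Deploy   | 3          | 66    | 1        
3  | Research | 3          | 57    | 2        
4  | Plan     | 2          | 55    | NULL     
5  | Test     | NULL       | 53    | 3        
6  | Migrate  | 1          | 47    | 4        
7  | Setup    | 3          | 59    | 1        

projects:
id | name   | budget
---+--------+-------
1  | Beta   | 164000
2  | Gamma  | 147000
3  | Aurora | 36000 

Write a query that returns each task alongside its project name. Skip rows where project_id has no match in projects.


INNER JOIN keeps only tasks rows whose project_id matches an id in projects. Walk through each task:
  - task 1 (Audit): project_id=NULL, no match -> dropped
  - task 2 (Deploy): project_id=3 -> matches Aurora
  - task 3 (Research): project_id=3 -> matches Aurora
  - task 4 (Plan): project_id=2 -> matches Gamma
  - task 5 (Test): project_id=NULL, no match -> dropped
  - task 6 (Migrate): project_id=1 -> matches Beta
  - task 7 (Setup): project_id=3 -> matches Aurora
So 2 of 7 rows are dropped.

SQL:
SELECT a.name, b.name AS project
FROM tasks a
INNER JOIN projects b ON a.project_id = b.id

Result:
name     | project
---------+--------
Deploy   | Aurora 
Research | Aurora 
Plan     | Gamma  
Migrate  | Beta   
Setup    | Aurora 


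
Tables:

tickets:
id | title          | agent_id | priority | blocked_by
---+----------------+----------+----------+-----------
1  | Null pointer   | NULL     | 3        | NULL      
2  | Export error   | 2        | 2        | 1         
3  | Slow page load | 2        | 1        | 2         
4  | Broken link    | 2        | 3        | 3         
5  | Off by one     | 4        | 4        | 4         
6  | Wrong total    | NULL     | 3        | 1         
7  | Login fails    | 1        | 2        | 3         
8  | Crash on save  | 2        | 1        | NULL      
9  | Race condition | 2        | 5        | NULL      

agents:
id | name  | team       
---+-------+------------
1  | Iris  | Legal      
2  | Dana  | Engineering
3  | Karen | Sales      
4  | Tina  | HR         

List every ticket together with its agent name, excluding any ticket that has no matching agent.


INNER JOIN keeps only tickets rows whose agent_id matches an id in agents. Walk through each ticket:
  - ticket 1 (Null pointer): agent_id=NULL, no match -> dropped
  - ticket 2 (Export error): agent_id=2 -> matches Dana
  - ticket 3 (Slow page load): agent_id=2 -> matches Dana
  - ticket 4 (Broken link): agent_id=2 -> matches Dana
  - ticket 5 (Off by one): agent_id=4 -> matches Tina
  - ticket 6 (Wrong total): agent_id=NULL, no match -> dropped
  - ticket 7 (Login fails): agent_id=1 -> matches Iris
  - ticket 8 (Crash on save): agent_id=2 -> matches Dana
  - ticket 9 (Race condition): agent_id=2 -> matches Dana
So 2 of 9 rows are dropped.

SQL:
SELECT a.title, b.name AS agent
FROM tickets a
INNER JOIN agents b ON a.agent_id = b.id

Result:
title          | agent
---------------+------
Export error   | Dana 
Slow page load | Dana 
Broken link    | Dana 
Off by one     | Tina 
Login fails    | Iris 
Crash on save  | Dana 
Race condition | Dana 


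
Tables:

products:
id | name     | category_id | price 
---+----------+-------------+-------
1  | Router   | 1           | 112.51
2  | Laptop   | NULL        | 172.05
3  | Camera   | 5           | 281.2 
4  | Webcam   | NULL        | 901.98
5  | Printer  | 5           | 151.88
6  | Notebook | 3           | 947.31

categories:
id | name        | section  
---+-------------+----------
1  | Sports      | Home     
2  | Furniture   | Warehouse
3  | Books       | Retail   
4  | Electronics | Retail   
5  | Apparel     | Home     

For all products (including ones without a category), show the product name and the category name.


LEFT JOIN keeps every row from products (the left table); where category_id has no match in categories, the category columns become NULL. Walk through each product:
  - product 1 (Router): category_id=1 -> matches Sports
  - product 2 (Laptop): category_id=NULL, no match -> kept with NULL
  - product 3 (Camera): category_id=5 -> matches Apparel
  - product 4 (Webcam): category_id=NULL, no match -> kept with NULL
  - product 5 (Printer): category_id=5 -> matches Apparel
  - product 6 (Notebook): category_id=3 -> matches Books
All 6 rows appear; 2 have NULL category.

SQL:
SELECT a.name, b.name AS category
FROM products a
LEFT JOIN categories b ON a.category_id = b.id

Result:
name     | category
---------+---------
Router   | Sports  
Laptop   | NULL    
Camera   | Apparel 
Webcam   | NULL    
Printer  | Apparel 
Notebook | Books   


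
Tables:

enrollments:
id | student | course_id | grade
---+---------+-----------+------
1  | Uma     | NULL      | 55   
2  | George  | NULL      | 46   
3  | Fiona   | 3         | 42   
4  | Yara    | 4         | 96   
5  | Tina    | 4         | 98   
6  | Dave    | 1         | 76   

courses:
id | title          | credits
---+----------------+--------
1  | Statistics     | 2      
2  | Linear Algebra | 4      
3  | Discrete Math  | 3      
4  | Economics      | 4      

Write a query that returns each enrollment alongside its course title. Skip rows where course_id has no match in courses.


INNER JOIN keeps only enrollments rows whose course_id matches an id in courses. Walk through each enrollment:
  - enrollment 1 (Uma): course_id=NULL, no match -> dropped
  - enrollment 2 (George): course_id=NULL, no match -> dropped
  - enrollment 3 (Fiona): course_id=3 -> matches Discrete Math
  - enrollment 4 (Yara): course_id=4 -> matches Economics
  - enrollment 5 (Tina): course_id=4 -> matches Economics
  - enrollment 6 (Dave): course_id=1 -> matches Statistics
So 2 of 6 rows are dropped.

SQL:
SELECT a.student, b.title AS course
FROM enrollments a
INNER JOIN courses b ON a.course_id = b.id

Result:
student | course       
--------+--------------
Fiona   | Discrete Math
Yara    | Economics    
Tina    | Economics    
Dave    | Statistics   


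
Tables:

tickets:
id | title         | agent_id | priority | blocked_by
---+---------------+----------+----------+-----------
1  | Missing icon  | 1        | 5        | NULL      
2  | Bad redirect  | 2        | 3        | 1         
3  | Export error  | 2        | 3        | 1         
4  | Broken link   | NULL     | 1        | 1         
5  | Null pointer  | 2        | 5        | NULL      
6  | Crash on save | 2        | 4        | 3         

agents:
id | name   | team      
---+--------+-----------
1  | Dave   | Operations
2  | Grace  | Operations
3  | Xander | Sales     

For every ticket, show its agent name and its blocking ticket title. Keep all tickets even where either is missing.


Two LEFT JOINs from the same base table tickets: one to agents via agent_id, one to tickets itself via blocked_by. Both are LEFT so every ticket is preserved.
Match against agents:
  - ticket 1 (Missing icon): agent_id=1 -> matches Dave
  - ticket 2 (Bad redirect): agent_id=2 -> matches Grace
  - ticket 3 (Export error): agent_id=2 -> matches Grace
  - ticket 4 (Broken link): agent_id=NULL, no match -> kept with NULL
  - ticket 5 (Null pointer): agent_id=2 -> matches Grace
  - ticket 6 (Crash on save): agent_id=2 -> matches Grace
Match against tickets (self):
  - ticket 1 (Missing icon): blocked_by=NULL -> NULL
  - ticket 2 (Bad redirect): blocked_by=1 -> Missing icon
  - ticket 3 (Export error): blocked_by=1 -> Missing icon
  - ticket 4 (Broken link): blocked_by=1 -> Missing icon
  - ticket 5 (Null pointer): blocked_by=NULL -> NULL
  - ticket 6 (Crash on save): blocked_by=3 -> Export error

SQL:
SELECT a.title, b.name AS agent, c.title AS blocked_by
FROM tickets a
LEFT JOIN agents b ON a.agent_id = b.id
LEFT JOIN tickets c ON a.blocked_by = c.id

Result:
title         | agent | blocked_by  
--------------+-------+-------------
Missing icon  | Dave  | NULL        
Bad redirect  | Grace | Missing icon
Export error  | Grace | Missing icon
Broken link   | NULL  | Missing icon
Null pointer  | Grace | NULL        
Crash on save | Grace | Export error


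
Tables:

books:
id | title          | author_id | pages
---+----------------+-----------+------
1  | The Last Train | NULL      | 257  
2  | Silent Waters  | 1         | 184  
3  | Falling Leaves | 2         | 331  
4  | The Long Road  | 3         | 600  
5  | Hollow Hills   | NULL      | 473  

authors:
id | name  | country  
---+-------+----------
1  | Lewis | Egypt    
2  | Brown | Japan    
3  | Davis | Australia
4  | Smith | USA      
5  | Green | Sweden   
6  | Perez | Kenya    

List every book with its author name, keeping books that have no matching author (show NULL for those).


LEFT JOIN keeps every row from books (the left table); where author_id has no match in authors, the author columns become NULL. Walk through each book:
  - book 1 (The Last Train): author_id=NULL, no match -> kept with NULL
  - book 2 (Silent Waters): author_id=1 -> matches Lewis
  - book 3 (Falling Leaves): author_id=2 -> matches Brown
  - book 4 (The Long Road): author_id=3 -> matches Davis
  - book 5 (Hollow Hills): author_id=NULL, no match -> kept with NULL
All 5 rows appear; 2 have NULL author.

SQL:
SELECT a.title, b.name AS author
FROM books a
LEFT JOIN authors b ON a.author_id = b.id

Result:
title          | author
---------------+-------
The Last Train | NULL  
Silent Waters  | Lewis 
Falling Leaves | Brown 
The Long Road  | Davis 
Hollow Hills   | NULL  


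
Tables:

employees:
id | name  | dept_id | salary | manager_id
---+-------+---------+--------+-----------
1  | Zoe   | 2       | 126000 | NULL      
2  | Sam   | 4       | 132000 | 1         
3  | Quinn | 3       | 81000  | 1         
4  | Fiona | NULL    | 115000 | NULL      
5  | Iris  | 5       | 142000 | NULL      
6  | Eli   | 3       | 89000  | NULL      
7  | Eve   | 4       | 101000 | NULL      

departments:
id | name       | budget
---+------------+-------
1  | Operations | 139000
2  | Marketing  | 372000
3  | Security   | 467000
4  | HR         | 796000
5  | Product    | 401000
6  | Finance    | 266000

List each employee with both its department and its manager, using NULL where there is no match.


Two LEFT JOINs from the same base table employees: one to departments via dept_id, one to employees itself via manager_id. Both are LEFT so every employee is preserved.
Match against departments:
  - employee 1 (Zoe): dept_id=2 -> matches Marketing
  - employee 2 (Sam): dept_id=4 -> matches HR
  - employee 3 (Quinn): dept_id=3 -> matches Security
  - employee 4 (Fiona): dept_id=NULL, no match -> kept with NULL
  - employee 5 (Iris): dept_id=5 -> matches Product
  - employee 6 (Eli): dept_id=3 -> matches Security
  - employee 7 (Eve): dept_id=4 -> matches HR
Match against employees (self):
  - employee 1 (Zoe): manager_id=NULL -> NULL
  - employee 2 (Sam): manager_id=1 -> Zoe
  - employee 3 (Quinn): manager_id=1 -> Zoe
  - employee 4 (Fiona): manager_id=NULL -> NULL
  - employee 5 (Iris): manager_id=NULL -> NULL
  - employee 6 (Eli): manager_id=NULL -> NULL
  - employee 7 (Eve): manager_id=NULL -> NULL

SQL:
SELECT a.name, b.name AS department, c.name AS manager
FROM employees a
LEFT JOIN departments b ON a.dept_id = b.id
LEFT JOIN employees c ON a.manager_id = c.id

Result:
name  | department | manager
------+------------+--------
Zoe   | Marketing  | NULL   
Sam   | HR         | Zoe    
Quinn | Security   | Zoe    
Fiona | NULL       | NULL   
Iris  | Product    | NULL   
Eli   | Security   | NULL   
Eve   | HR         | NULL   


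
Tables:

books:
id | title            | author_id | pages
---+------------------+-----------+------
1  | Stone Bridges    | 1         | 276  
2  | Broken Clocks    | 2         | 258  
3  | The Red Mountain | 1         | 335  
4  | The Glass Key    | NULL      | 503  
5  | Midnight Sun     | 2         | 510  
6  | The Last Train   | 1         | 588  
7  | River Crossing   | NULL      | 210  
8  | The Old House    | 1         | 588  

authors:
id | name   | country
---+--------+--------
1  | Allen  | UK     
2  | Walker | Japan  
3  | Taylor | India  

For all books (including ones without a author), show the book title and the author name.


LEFT JOIN keeps every row from books (the left table); where author_id has no match in authors, the author columns become NULL. Walk through each book:
  - book 1 (Stone Bridges): author_id=1 -> matches Allen
  - book 2 (Broken Clocks): author_id=2 -> matches Walker
  - book 3 (The Red Mountain): author_id=1 -> matches Allen
  - book 4 (The Glass Key): author_id=NULL, no match -> kept with NULL
  - book 5 (Midnight Sun): author_id=2 -> matches Walker
  - book 6 (The Last Train): author_id=1 -> matches Allen
  - book 7 (River Crossing): author_id=NULL, no match -> kept with NULL
  - book 8 (The Old House): author_id=1 -> matches Allen
All 8 rows appear; 2 have NULL author.

SQL:
SELECT a.title, b.name AS author
FROM books a
LEFT JOIN authors b ON a.author_id = b.id

Result:
title            | author
-----------------+-------
Stone Bridges    | Allen 
Broken Clocks    | Walker
The Red Mountain | Allen 
The Glass Key    | NULL  
Midnight Sun     | Walker
The Last Train   | Allen 
River Crossing   | NULL  
The Old House    | Allen 


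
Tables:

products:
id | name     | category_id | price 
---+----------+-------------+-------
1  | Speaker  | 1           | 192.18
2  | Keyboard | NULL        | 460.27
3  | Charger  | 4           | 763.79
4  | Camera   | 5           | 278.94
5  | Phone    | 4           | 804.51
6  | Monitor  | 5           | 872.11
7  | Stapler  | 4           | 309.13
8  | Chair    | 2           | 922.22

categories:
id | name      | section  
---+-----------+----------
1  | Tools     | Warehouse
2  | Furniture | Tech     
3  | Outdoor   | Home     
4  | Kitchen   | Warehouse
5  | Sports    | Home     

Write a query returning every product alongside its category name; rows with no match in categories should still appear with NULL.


LEFT JOIN keeps every row from products (the left table); where category_id has no match in categories, the category columns become NULL. Walk through each product:
  - product 1 (Speaker): category_id=1 -> matches Tools
  - product 2 (Keyboard): category_id=NULL, no match -> kept with NULL
  - product 3 (Charger): category_id=4 -> matches Kitchen
  - product 4 (Camera): category_id=5 -> matches Sports
  - product 5 (Phone): category_id=4 -> matches Kitchen
  - product 6 (Monitor): category_id=5 -> matches Sports
  - product 7 (Stapler): category_id=4 -> matches Kitchen
  - product 8 (Chair): category_id=2 -> matches Furniture
All 8 rows appear; 1 has NULL category.

SQL:
SELECT a.name, b.name AS category
FROM products a
LEFT JOIN categories b ON a.category_id = b.id

Result:
name     | category 
---------+----------
Speaker  | Tools    
Keyboard | NULL     
Charger  | Kitchen  
Camera   | Sports   
Phone    | Kitchen  
Monitor  | Sports   
Stapler  | Kitchen  
Chair    | Furniture


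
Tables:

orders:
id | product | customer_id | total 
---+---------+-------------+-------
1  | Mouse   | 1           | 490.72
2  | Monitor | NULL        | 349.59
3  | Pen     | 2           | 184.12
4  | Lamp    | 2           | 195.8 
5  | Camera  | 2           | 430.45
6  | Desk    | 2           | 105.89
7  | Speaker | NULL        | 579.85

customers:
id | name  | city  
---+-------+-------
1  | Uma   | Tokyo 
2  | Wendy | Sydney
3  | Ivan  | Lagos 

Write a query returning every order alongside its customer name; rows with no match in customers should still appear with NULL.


LEFT JOIN keeps every row from orders (the left table); where customer_id has no match in customers, the customer columns become NULL. Walk through each order:
  - order 1 (Mouse): customer_id=1 -> matches Uma
  - order 2 (Monitor): customer_id=NULL, no match -> kept with NULL
  - order 3 (Pen): customer_id=2 -> matches Wendy
  - order 4 (Lamp): customer_id=2 -> matches Wendy
  - order 5 (Camera): customer_id=2 -> matches Wendy
  - order 6 (Desk): customer_id=2 -> matches Wendy
  - order 7 (Speaker): customer_id=NULL, no match -> kept with NULL
All 7 rows appear; 2 have NULL customer.

SQL:
SELECT a.product, b.name AS customer
FROM orders a
LEFT JOIN customers b ON a.customer_id = b.id

Result:
product | customer
--------+---------
Mouse   | Uma     
Monitor | NULL    
Pen     | Wendy   
Lamp    | Wendy   
Camera  | Wendy   
Desk    | Wendy   
Speaker | NULL    


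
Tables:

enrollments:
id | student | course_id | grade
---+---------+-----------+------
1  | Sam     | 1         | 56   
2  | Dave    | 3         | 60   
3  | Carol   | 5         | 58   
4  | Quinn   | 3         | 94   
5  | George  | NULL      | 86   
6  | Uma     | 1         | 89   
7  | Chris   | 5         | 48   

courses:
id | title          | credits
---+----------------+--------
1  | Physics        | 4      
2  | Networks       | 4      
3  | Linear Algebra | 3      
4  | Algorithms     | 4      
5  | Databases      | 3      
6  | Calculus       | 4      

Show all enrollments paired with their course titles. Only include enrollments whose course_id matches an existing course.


INNER JOIN keeps only enrollments rows whose course_id matches an id in courses. Walk through each enrollment:
  - enrollment 1 (Sam): course_id=1 -> matches Physics
  - enrollment 2 (Dave): course_id=3 -> matches Linear Algebra
  - enrollment 3 (Carol): course_id=5 -> matches Databases
  - enrollment 4 (Quinn): course_id=3 -> matches Linear Algebra
  - enrollment 5 (George): course_id=NULL, no match -> dropped
  - enrollment 6 (Uma): course_id=1 -> matches Physics
  - enrollment 7 (Chris): course_id=5 -> matches Databases
So 1 of 7 rows is dropped.

SQL:
SELECT a.student, b.title AS course
FROM enrollments a
INNER JOIN courses b ON a.course_id = b.id

Result:
student | course        
--------+---------------
Sam     | Physics       
Dave    | Linear Algebra
Carol   | Databases     
Quinn   | Linear Algebra
Uma     | Physics       
Chris   | Databases     


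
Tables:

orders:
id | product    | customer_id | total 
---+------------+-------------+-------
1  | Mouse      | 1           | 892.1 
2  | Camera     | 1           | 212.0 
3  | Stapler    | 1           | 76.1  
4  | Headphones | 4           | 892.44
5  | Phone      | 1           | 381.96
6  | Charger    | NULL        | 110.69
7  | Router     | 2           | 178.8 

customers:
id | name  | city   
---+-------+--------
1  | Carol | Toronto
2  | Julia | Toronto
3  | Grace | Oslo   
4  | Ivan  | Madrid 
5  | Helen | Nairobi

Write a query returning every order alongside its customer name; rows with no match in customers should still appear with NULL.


LEFT JOIN keeps every row from orders (the left table); where customer_id has no match in customers, the customer columns become NULL. Walk through each order:
  - order 1 (Mouse): customer_id=1 -> matches Carol
  - order 2 (Camera): customer_id=1 -> matches Carol
  - order 3 (Stapler): customer_id=1 -> matches Carol
  - order 4 (Headphones): customer_id=4 -> matches Ivan
  - order 5 (Phone): customer_id=1 -> matches Carol
  - order 6 (Charger): customer_id=NULL, no match -> kept with NULL
  - order 7 (Router): customer_id=2 -> matches Julia
All 7 rows appear; 1 has NULL customer.

SQL:
SELECT a.product, b.name AS customer
FROM orders a
LEFT JOIN customers b ON a.customer_id = b.id

Result:
product    | customer
-----------+---------
Mouse      | Carol   
Camera     | Carol   
Stapler    | Carol   
Headphones | Ivan    
Phone      | Carol   
Charger    | NULL    
Router     | Julia   


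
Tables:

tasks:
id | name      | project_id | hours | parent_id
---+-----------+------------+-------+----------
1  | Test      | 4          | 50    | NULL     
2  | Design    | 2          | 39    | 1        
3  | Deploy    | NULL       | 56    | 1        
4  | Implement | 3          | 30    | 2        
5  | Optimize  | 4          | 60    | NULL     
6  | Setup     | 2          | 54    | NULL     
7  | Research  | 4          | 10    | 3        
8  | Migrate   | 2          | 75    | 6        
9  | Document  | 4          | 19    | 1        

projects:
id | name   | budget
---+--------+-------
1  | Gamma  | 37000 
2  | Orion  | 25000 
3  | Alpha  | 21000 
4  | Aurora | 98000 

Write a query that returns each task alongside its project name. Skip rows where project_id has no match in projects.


INNER JOIN keeps only tasks rows whose project_id matches an id in projects. Walk through each task:
  - task 1 (Test): project_id=4 -> matches Aurora
  - task 2 (Design): project_id=2 -> matches Orion
  - task 3 (Deploy): project_id=NULL, no match -> dropped
  - task 4 (Implement): project_id=3 -> matches Alpha
  - task 5 (Optimize): project_id=4 -> matches Aurora
  - task 6 (Setup): project_id=2 -> matches Orion
  - task 7 (Research): project_id=4 -> matches Aurora
  - task 8 (Migrate): project_id=2 -> matches Orion
  - task 9 (Document): project_id=4 -> matches Aurora
So 1 of 9 rows is dropped.

SQL:
SELECT a.name, b.name AS project
FROM tasks a
INNER JOIN projects b ON a.project_id = b.id

Result:
name      | project
----------+--------
Test      | Aurora 
Design    | Orion  
Implement | Alpha  
Optimize  | Aurora 
Setup     | Orion  
Research  | Aurora 
Migrate   | Orion  
Document  | Aurora 


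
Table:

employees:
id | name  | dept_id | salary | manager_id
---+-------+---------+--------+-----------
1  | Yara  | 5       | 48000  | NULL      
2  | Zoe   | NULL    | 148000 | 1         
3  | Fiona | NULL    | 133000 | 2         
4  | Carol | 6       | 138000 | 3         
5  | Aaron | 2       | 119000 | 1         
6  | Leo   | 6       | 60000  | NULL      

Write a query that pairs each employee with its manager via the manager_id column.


This is a self-join: employees is joined to a second copy of itself, matching each row's manager_id to another row's id. Use LEFT JOIN so rows with manager_id=NULL are kept.
  - employee 1 (Yara): manager_id=NULL -> NULL
  - employee 2 (Zoe): manager_id=1 -> Yara
  - employee 3 (Fiona): manager_id=2 -> Zoe
  - employee 4 (Carol): manager_id=3 -> Fiona
  - employee 5 (Aaron): manager_id=1 -> Yara
  - employee 6 (Leo): manager_id=NULL -> NULL

SQL:
SELECT a.name AS item, b.name AS manager
FROM employees a
LEFT JOIN employees b ON a.manager_id = b.id

Result:
item  | manager
------+--------
Yara  | NULL   
Zoe   | Yara   
Fiona | Zoe    
Carol | Fiona  
Aaron | Yara   
Leo   | NULL   


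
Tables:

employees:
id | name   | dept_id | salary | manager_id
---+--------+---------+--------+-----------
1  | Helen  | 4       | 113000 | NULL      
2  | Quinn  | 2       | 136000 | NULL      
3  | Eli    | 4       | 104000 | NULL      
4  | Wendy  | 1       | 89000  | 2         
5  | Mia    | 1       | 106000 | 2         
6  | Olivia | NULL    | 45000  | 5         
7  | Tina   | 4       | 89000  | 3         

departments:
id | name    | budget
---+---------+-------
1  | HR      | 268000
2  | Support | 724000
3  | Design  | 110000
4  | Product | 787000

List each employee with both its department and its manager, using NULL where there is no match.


Two LEFT JOINs from the same base table employees: one to departments via dept_id, one to employees itself via manager_id. Both are LEFT so every employee is preserved.
Match against departments:
  - employee 1 (Helen): dept_id=4 -> matches Product
  - employee 2 (Quinn): dept_id=2 -> matches Support
  - employee 3 (Eli): dept_id=4 -> matches Product
  - employee 4 (Wendy): dept_id=1 -> matches HR
  - employee 5 (Mia): dept_id=1 -> matches HR
  - employee 6 (Olivia): dept_id=NULL, no match -> kept with NULL
  - employee 7 (Tina): dept_id=4 -> matches Product
Match against employees (self):
  - employee 1 (Helen): manager_id=NULL -> NULL
  - employee 2 (Quinn): manager_id=NULL -> NULL
  - employee 3 (Eli): manager_id=NULL -> NULL
  - employee 4 (Wendy): manager_id=2 -> Quinn
  - employee 5 (Mia): manager_id=2 -> Quinn
  - employee 6 (Olivia): manager_id=5 -> Mia
  - employee 7 (Tina): manager_id=3 -> Eli

SQL:
SELECT a.name, b.name AS department, c.name AS manager
FROM employees a
LEFT JOIN departments b ON a.dept_id = b.id
LEFT JOIN employees c ON a.manager_id = c.id

Result:
name   | department | manager
-------+------------+--------
Helen  | Product    | NULL   
Quinn  | Support    | NULL   
Eli    | Product    | NULL   
Wendy  | HR         | Quinn  
Mia    | HR         | Quinn  
Olivia | NULL       | Mia    
Tina   | Product    | Eli    


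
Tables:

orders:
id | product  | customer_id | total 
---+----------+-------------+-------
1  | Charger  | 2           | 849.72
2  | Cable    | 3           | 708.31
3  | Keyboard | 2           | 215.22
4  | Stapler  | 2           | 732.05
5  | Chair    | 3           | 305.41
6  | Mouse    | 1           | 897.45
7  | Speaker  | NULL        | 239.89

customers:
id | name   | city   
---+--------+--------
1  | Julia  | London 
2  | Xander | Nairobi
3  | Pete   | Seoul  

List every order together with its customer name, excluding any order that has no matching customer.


INNER JOIN keeps only orders rows whose customer_id matches an id in customers. Walk through each order:
  - order 1 (Charger): customer_id=2 -> matches Xander
  - order 2 (Cable): customer_id=3 -> matches Pete
  - order 3 (Keyboard): customer_id=2 -> matches Xander
  - order 4 (Stapler): customer_id=2 -> matches Xander
  - order 5 (Chair): customer_id=3 -> matches Pete
  - order 6 (Mouse): customer_id=1 -> matches Julia
  - order 7 (Speaker): customer_id=NULL, no match -> dropped
So 1 of 7 rows is dropped.

SQL:
SELECT a.product, b.name AS customer
FROM orders a
INNER JOIN customers b ON a.customer_id = b.id

Result:
product  | customer
---------+---------
Charger  | Xander  
Cable    | Pete    
Keyboard | Xander  
Stapler  | Xander  
Chair    | Pete    
Mouse    | Julia   


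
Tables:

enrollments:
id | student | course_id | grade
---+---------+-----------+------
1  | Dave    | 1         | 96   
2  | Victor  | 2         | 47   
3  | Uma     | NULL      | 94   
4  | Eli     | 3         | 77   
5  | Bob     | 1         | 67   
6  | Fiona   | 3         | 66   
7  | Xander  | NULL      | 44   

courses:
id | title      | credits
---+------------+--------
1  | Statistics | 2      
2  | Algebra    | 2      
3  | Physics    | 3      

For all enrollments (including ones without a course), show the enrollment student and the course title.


LEFT JOIN keeps every row from enrollments (the left table); where course_id has no match in courses, the course columns become NULL. Walk through each enrollment:
  - enrollment 1 (Dave): course_id=1 -> matches Statistics
  - enrollment 2 (Victor): course_id=2 -> matches Algebra
  - enrollment 3 (Uma): course_id=NULL, no match -> kept with NULL
  - enrollment 4 (Eli): course_id=3 -> matches Physics
  - enrollment 5 (Bob): course_id=1 -> matches Statistics
  - enrollment 6 (Fiona): course_id=3 -> matches Physics
  - enrollment 7 (Xander): course_id=NULL, no match -> kept with NULL
All 7 rows appear; 2 have NULL course.

SQL:
SELECT a.student, b.title AS course
FROM enrollments a
LEFT JOIN courses b ON a.course_id = b.id

Result:
student | course    
--------+-----------
Dave    | Statistics
Victor  | Algebra   
Uma     | NULL      
Eli     | Physics   
Bob     | Statistics
Fiona   | Physics   
Xander  | NULL      


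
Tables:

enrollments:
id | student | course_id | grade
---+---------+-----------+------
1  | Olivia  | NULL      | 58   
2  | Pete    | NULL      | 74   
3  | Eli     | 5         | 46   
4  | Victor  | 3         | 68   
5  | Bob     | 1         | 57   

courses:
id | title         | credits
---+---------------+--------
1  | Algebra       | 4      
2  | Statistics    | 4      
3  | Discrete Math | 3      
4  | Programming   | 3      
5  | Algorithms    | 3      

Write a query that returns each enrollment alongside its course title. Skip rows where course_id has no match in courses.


INNER JOIN keeps only enrollments rows whose course_id matches an id in courses. Walk through each enrollment:
  - enrollment 1 (Olivia): course_id=NULL, no match -> dropped
  - enrollment 2 (Pete): course_id=NULL, no match -> dropped
  - enrollment 3 (Eli): course_id=5 -> matches Algorithms
  - enrollment 4 (Victor): course_id=3 -> matches Discrete Math
  - enrollment 5 (Bob): course_id=1 -> matches Algebra
So 2 of 5 rows are dropped.

SQL:
SELECT a.student, b.title AS course
FROM enrollments a
INNER JOIN courses b ON a.course_id = b.id

Result:
student | course       
--------+--------------
Eli     | Algorithms   
Victor  | Discrete Math
Bob     | Algebra      


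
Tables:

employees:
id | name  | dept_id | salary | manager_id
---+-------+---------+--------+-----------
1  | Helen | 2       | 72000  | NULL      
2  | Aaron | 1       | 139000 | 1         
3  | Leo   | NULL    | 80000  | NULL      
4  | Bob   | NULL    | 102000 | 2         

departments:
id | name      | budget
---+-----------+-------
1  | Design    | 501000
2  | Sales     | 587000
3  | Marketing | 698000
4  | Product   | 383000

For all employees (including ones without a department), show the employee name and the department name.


LEFT JOIN keeps every row from employees (the left table); where dept_id has no match in departments, the department columns become NULL. Walk through each employee:
  - employee 1 (Helen): dept_id=2 -> matches Sales
  - employee 2 (Aaron): dept_id=1 -> matches Design
  - employee 3 (Leo): dept_id=NULL, no match -> kept with NULL
  - employee 4 (Bob): dept_id=NULL, no match -> kept with NULL
All 4 rows appear; 2 have NULL department.

SQL:
SELECT a.name, b.name AS department
FROM employees a
LEFT JOIN departments b ON a.dept_id = b.id

Result:
name  | department
------+-----------
Helen | Sales     
Aaron | Design    
Leo   | NULL      
Bob   | NULL      


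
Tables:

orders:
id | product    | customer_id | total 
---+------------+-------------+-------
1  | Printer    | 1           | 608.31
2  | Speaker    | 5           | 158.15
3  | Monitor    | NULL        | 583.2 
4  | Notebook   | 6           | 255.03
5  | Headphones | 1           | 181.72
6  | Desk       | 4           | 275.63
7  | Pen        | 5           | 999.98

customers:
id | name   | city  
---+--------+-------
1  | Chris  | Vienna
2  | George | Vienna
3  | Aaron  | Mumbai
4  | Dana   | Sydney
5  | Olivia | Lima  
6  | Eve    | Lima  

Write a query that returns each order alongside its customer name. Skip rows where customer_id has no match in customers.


INNER JOIN keeps only orders rows whose customer_id matches an id in customers. Walk through each order:
  - order 1 (Printer): customer_id=1 -> matches Chris
  - order 2 (Speaker): customer_id=5 -> matches Olivia
  - order 3 (Monitor): customer_id=NULL, no match -> dropped
  - order 4 (Notebook): customer_id=6 -> matches Eve
  - order 5 (Headphones): customer_id=1 -> matches Chris
  - order 6 (Desk): customer_id=4 -> matches Dana
  - order 7 (Pen): customer_id=5 -> matches Olivia
So 1 of 7 rows is dropped.

SQL:
SELECT a.product, b.name AS customer
FROM orders a
INNER JOIN customers b ON a.customer_id = b.id

Result:
product    | customer
-----------+---------
Printer    | Chris   
Speaker    | Olivia  
Notebook   | Eve     
Headphones | Chris   
Desk       | Dana    
Pen        | Olivia  


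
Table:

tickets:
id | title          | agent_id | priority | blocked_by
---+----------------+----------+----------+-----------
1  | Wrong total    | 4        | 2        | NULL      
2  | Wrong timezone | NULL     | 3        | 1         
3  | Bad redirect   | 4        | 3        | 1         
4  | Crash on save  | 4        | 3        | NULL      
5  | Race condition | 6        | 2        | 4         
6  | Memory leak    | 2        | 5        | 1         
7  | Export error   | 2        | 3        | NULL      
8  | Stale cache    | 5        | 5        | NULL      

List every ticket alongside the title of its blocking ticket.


This is a self-join: tickets is joined to a second copy of itself, matching each row's blocked_by to another row's id. Use LEFT JOIN so rows with blocked_by=NULL are kept.
  - ticket 1 (Wrong total): blocked_by=NULL -> NULL
  - ticket 2 (Wrong timezone): blocked_by=1 -> Wrong total
  - ticket 3 (Bad redirect): blocked_by=1 -> Wrong total
  - ticket 4 (Crash on save): blocked_by=NULL -> NULL
  - ticket 5 (Race condition): blocked_by=4 -> Crash on save
  - ticket 6 (Memory leak): blocked_by=1 -> Wrong total
  - ticket 7 (Export error): blocked_by=NULL -> NULL
  - ticket 8 (Stale cache): blocked_by=NULL -> NULL

SQL:
SELECT a.title AS item, b.title AS blocked_by
FROM tickets a
LEFT JOIN tickets b ON a.blocked_by = b.id

Result:
item           | blocked_by   
---------------+--------------
Wrong total    | NULL         
Wrong timezone | Wrong total  
Bad redirect   | Wrong total  
Crash on save  | NULL         
Race condition | Crash on save
Memory leak    | Wrong total  
Export error   | NULL         
Stale cache    | NULL         


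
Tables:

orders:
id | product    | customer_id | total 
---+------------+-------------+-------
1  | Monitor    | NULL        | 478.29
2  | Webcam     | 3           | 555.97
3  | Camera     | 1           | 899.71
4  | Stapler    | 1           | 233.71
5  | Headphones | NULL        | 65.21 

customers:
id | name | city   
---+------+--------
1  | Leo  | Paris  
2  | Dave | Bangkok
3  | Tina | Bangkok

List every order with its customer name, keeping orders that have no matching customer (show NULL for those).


LEFT JOIN keeps every row from orders (the left table); where customer_id has no match in customers, the customer columns become NULL. Walk through each order:
  - order 1 (Monitor): customer_id=NULL, no match -> kept with NULL
  - order 2 (Webcam): customer_id=3 -> matches Tina
  - order 3 (Camera): customer_id=1 -> matches Leo
  - order 4 (Stapler): customer_id=1 -> matches Leo
  - order 5 (Headphones): customer_id=NULL, no match -> kept with NULL
All 5 rows appear; 2 have NULL customer.

SQL:
SELECT a.product, b.name AS customer
FROM orders a
LEFT JOIN customers b ON a.customer_id = b.id

Result:
product    | customer
-----------+---------
Monitor    | NULL    
Webcam     | Tina    
Camera     | Leo     
Stapler    | Leo     
Headphones | NULL    


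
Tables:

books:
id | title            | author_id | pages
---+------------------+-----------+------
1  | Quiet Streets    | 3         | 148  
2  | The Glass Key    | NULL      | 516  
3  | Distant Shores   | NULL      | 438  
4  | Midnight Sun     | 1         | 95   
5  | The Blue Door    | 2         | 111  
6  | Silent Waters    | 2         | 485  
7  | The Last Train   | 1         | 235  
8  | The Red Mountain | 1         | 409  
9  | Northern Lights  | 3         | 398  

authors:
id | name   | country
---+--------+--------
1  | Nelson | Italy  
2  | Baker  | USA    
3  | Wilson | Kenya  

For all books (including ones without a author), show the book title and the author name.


LEFT JOIN keeps every row from books (the left table); where author_id has no match in authors, the author columns become NULL. Walk through each book:
  - book 1 (Quiet Streets): author_id=3 -> matches Wilson
  - book 2 (The Glass Key): author_id=NULL, no match -> kept with NULL
  - book 3 (Distant Shores): author_id=NULL, no match -> kept with NULL
  - book 4 (Midnight Sun): author_id=1 -> matches Nelson
  - book 5 (The Blue Door): author_id=2 -> matches Baker
  - book 6 (Silent Waters): author_id=2 -> matches Baker
  - book 7 (The Last Train): author_id=1 -> matches Nelson
  - book 8 (The Red Mountain): author_id=1 -> matches Nelson
  - book 9 (Northern Lights): author_id=3 -> matches Wilson
All 9 rows appear; 2 have NULL author.

SQL:
SELECT a.title, b.name AS author
FROM books a
LEFT JOIN authors b ON a.author_id = b.id

Result:
title            | author
-----------------+-------
Quiet Streets    | Wilson
The Glass Key    | NULL  
Distant Shores   | NULL  
Midnight Sun     | Nelson
The Blue Door    | Baker 
Silent Waters    | Baker 
The Last Train   | Nelson
The Red Mountain | Nelson
Northern Lights  | Wilson
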